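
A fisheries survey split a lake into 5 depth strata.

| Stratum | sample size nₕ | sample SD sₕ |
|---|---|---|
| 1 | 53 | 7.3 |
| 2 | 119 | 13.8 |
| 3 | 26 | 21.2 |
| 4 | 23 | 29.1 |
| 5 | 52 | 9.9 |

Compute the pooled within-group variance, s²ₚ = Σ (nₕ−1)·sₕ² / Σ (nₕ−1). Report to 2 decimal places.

Degrees of freedom: 52 + 118 + 25 + 22 + 51 = 268.
Σ(nₕ−1)sₕ² = 52·53.29 + 118·190.44 + 25·449.44 + 22·846.81 + 51·98.01 = 60107.33.
s²ₚ = 60107.33 / 268 = 224.2811... → 224.28.

224.28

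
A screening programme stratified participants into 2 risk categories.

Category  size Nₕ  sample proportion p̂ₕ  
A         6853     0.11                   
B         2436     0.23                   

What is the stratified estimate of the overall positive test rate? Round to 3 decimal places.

0.141

N = 6853 + 2436 = 9289.
Overall proportion = Σ (Nₕ/N)·p̂ₕ.
Σ Nₕp̂ₕ = 753.83 + 560.28 = 1314.11.
1314.11 / 9289 = 0.14147... → 0.141.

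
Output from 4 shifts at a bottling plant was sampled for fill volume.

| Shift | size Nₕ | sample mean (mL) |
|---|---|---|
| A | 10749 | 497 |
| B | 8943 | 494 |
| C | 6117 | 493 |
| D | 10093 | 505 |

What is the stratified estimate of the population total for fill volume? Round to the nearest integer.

Population total = Σ Nₕ·x̄ₕ (each stratum's size times its mean).
10749·497 + 8943·494 + 6117·493 + 10093·505 = 5342253 + 4417842 + 3015681 + 5096965 = 17872741.

17872741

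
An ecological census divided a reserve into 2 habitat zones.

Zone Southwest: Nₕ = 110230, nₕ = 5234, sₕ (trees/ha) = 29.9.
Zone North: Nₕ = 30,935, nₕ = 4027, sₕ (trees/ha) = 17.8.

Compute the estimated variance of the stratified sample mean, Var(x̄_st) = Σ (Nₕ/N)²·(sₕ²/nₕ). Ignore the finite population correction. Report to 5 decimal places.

N = 141165; Wₕ = Nₕ/N.
zone Southwest: (110230/141165)²·29.9²/5234 = 0.10414879
zone North: (30935/141165)²·17.8²/4027 = 0.00377837
Sum = 0.10792716 → 0.10793.

0.10793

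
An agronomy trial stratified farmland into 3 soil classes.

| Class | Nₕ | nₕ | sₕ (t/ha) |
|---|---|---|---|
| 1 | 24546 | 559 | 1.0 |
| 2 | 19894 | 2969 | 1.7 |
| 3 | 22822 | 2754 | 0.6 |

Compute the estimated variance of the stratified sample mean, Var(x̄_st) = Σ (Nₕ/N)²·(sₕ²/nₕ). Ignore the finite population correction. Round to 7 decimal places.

N = 67262. Term for each stratum: Wₕ²sₕ²/nₕ.
Var(x̄_st) = 0.0002382375 + 0.0000851515 + 0.0000150490 = 0.0003384379 → 0.0003384.

0.0003384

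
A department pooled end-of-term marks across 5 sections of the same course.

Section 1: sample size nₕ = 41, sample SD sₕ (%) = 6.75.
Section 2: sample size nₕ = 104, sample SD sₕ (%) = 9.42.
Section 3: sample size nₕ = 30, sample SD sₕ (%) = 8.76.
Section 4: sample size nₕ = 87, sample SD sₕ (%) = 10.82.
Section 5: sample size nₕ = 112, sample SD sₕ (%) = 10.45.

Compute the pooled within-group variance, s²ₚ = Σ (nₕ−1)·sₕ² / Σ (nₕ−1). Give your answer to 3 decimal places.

95.874

Degrees of freedom: 40 + 103 + 29 + 86 + 111 = 369.
Σ(nₕ−1)sₕ² = 40·45.5625 + 103·88.7364 + 29·76.7376 + 86·117.0724 + 111·109.2025 = 35377.4435.
s²ₚ = 35377.4435 / 369 = 95.87383... → 95.874.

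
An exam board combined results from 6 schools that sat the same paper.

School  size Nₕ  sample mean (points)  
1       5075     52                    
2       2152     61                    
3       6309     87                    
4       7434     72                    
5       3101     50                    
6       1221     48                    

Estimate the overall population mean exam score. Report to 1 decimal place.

x̄_st = (Σ Nₕx̄ₕ) / (Σ Nₕ) = (5075·52 + 2152·61 + 6309·87 + 7434·72 + 3101·50 + 1221·48) / 25292
= 1692961 / 25292 = 66.937... → 66.9.

66.9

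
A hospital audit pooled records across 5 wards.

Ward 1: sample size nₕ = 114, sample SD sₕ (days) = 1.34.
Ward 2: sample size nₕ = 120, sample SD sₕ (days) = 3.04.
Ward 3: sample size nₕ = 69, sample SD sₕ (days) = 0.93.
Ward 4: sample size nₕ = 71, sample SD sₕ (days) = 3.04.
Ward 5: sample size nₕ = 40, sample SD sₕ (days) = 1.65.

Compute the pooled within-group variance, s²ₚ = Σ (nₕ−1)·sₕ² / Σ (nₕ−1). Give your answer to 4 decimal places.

Degrees of freedom: 113 + 119 + 68 + 70 + 39 = 409.
Σ(nₕ−1)sₕ² = 113·1.7956 + 119·9.2416 + 68·0.8649 + 70·9.2416 + 39·2.7225 = 2114.5559.
s²ₚ = 2114.5559 / 409 = 5.170063... → 5.1701.

5.1701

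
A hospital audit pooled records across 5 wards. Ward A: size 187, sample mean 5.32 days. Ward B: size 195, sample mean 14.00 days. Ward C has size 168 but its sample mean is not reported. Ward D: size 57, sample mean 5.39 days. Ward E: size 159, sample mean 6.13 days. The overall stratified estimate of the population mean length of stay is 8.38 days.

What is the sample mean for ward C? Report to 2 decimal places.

N = 187 + 195 + 168 + 57 + 159 = 766.
Overall total = μ·N = 8.38·766 = 6419.08.
Subtract the known strata: 187·5.32 + 195·14.00 + 57·5.39 + 159·6.13 = 5006.74.
Remaining total for ward C: 6419.08 − 5006.74 = 1412.34.
Divide by its size: 1412.34 / 168 = 8.4068... → 8.41.

8.41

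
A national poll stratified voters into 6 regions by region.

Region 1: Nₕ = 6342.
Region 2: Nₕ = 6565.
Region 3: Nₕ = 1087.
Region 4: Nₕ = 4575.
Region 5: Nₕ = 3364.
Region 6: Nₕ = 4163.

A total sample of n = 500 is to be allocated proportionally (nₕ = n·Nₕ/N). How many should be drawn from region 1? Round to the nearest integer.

Share of region 1 = 6342/26096 = 0.24303.
Allocate 500 × 0.24303 = 121.513... → 122.

122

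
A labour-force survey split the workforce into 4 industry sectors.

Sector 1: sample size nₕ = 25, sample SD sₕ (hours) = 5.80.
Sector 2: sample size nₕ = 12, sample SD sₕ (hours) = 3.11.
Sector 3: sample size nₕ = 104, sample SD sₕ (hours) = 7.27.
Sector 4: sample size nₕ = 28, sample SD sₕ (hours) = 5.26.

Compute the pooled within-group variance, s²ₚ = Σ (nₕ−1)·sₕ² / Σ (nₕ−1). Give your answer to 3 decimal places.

43.058

1: (25−1)·5.80² = 24·33.64 = 807.36
2: (12−1)·3.11² = 11·9.6721 = 106.3931
3: (104−1)·7.27² = 103·52.8529 = 5443.8487
4: (28−1)·5.26² = 27·27.6676 = 747.0252
Numerator = 7104.627; denominator = Σ(nₕ−1) = 165.
s²ₚ = 7104.627/165 = 43.05835... → 43.058.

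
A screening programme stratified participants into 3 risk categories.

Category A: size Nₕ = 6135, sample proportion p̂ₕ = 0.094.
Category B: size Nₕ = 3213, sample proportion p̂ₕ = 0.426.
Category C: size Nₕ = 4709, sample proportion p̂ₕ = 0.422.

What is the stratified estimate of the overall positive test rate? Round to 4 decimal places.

0.2798

N = 6135 + 3213 + 4709 = 14057.
Overall proportion = Σ (Nₕ/N)·p̂ₕ.
Σ Nₕp̂ₕ = 576.69 + 1368.738 + 1987.198 = 3932.626.
3932.626 / 14057 = 0.279763... → 0.2798.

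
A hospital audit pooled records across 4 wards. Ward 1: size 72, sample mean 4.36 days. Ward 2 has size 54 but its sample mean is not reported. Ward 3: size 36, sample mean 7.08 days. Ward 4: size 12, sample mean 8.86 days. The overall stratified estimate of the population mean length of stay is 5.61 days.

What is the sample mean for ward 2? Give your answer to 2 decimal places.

5.57

N = 72 + 54 + 36 + 12 = 174.
Overall total = μ·N = 5.61·174 = 976.14.
Subtract the known strata: 72·4.36 + 36·7.08 + 12·8.86 = 675.12.
Remaining total for ward 2: 976.14 − 675.12 = 301.02.
Divide by its size: 301.02 / 54 = 5.5744... → 5.57.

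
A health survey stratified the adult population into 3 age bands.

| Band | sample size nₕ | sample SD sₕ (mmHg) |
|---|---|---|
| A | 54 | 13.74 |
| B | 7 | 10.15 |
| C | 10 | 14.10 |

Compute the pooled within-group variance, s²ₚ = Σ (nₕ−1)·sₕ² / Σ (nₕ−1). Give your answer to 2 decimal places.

182.55

A: (54−1)·13.74² = 53·188.7876 = 10005.7428
B: (7−1)·10.15² = 6·103.0225 = 618.135
C: (10−1)·14.10² = 9·198.81 = 1789.29
Numerator = 12413.1678; denominator = Σ(nₕ−1) = 68.
s²ₚ = 12413.1678/68 = 182.5466... → 182.55.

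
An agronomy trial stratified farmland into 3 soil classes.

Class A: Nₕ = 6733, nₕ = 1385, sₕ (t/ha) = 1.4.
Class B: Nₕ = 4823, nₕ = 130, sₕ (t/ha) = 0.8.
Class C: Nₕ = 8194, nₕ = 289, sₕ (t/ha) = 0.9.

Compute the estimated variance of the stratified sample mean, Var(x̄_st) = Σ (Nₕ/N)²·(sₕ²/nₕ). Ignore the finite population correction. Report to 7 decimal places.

N = 19750. Term for each stratum: Wₕ²sₕ²/nₕ.
Var(x̄_st) = 0.0001644710 + 0.0002935871 + 0.0004824418 = 0.0009404998 → 0.0009405.

0.0009405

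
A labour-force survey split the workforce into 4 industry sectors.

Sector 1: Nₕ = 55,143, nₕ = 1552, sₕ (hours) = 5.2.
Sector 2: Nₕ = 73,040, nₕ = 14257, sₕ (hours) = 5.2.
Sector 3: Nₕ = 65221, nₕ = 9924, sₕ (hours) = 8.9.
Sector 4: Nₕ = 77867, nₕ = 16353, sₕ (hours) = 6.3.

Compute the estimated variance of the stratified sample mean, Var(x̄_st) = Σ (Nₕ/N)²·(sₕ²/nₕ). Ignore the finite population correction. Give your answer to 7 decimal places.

N = 271271. Term for each stratum: Wₕ²sₕ²/nₕ.
Var(x̄_st) = 0.0007199279 + 0.0001374970 + 0.0004613828 + 0.0001999787 = 0.0015187865 → 0.0015188.

0.0015188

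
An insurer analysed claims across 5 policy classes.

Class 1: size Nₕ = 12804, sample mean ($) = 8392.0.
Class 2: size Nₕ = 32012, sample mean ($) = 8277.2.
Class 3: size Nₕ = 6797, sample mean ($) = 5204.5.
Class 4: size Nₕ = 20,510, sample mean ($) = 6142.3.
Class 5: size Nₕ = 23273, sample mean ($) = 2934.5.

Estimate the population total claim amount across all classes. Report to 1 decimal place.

1: 12804·8392.0 = 107451168
2: 32012·8277.2 = 264969726.4
3: 6797·5204.5 = 35374986.5
4: 20510·6142.3 = 125978573
5: 23273·2934.5 = 68294618.5
τ̂ = Σ Nₕx̄ₕ = 602069072.4.

602069072.4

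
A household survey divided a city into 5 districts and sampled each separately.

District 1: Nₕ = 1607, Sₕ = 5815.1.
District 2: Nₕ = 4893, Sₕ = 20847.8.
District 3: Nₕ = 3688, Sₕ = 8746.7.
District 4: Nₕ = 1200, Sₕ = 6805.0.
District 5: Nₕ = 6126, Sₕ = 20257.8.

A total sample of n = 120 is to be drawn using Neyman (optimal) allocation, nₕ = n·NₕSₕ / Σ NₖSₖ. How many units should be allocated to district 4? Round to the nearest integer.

Σ NₕSₕ = 1607·5815.1 + 4893·20847.8 + 3688·8746.7 + 1200·6805.0 + 6126·20257.8 = 275876263.5.
Share for 4: 8166000/275876263.5 = 0.02960.
n_4 = 120 × 0.02960 = 3.552... → 4.

4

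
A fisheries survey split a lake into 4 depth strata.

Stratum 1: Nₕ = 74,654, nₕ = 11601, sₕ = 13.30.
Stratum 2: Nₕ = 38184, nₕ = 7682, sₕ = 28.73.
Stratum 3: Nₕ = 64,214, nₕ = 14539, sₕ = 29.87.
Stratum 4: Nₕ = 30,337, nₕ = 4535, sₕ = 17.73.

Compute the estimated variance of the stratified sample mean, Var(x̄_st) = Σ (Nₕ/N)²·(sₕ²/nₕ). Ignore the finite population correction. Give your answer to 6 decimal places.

N = 207389. Term for each stratum: Wₕ²sₕ²/nₕ.
Var(x̄_st) = 0.001975798 + 0.003642406 + 0.005883340 + 0.001483249 = 0.012984793 → 0.012985.

0.012985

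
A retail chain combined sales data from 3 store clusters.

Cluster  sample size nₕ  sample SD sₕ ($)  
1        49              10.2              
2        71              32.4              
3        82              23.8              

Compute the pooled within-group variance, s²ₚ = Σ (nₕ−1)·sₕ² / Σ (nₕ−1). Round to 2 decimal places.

Degrees of freedom: 48 + 70 + 81 = 199.
Σ(nₕ−1)sₕ² = 48·104.04 + 70·1049.76 + 81·566.44 = 124358.76.
s²ₚ = 124358.76 / 199 = 624.9184... → 624.92.

624.92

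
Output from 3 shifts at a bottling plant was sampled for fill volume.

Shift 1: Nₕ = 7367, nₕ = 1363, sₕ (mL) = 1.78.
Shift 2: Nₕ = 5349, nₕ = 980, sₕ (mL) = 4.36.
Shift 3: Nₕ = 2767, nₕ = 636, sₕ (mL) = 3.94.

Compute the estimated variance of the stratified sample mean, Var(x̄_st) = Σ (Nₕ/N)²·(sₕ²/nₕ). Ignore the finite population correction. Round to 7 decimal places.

0.0036210

N = 15483; Wₕ = Nₕ/N.
shift 1: (7367/15483)²·1.78²/1363 = 0.0005262781
shift 2: (5349/15483)²·4.36²/980 = 0.0023151646
shift 3: (2767/15483)²·3.94²/636 = 0.0007795490
Sum = 0.0036209916 → 0.0036210.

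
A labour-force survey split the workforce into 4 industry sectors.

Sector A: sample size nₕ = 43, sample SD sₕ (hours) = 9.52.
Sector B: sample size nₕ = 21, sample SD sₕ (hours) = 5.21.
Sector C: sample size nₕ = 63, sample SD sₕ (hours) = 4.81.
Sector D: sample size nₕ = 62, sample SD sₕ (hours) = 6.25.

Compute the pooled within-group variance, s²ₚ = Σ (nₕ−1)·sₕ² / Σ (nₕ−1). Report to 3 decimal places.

44.144

A: (43−1)·9.52² = 42·90.6304 = 3806.4768
B: (21−1)·5.21² = 20·27.1441 = 542.882
C: (63−1)·4.81² = 62·23.1361 = 1434.4382
D: (62−1)·6.25² = 61·39.0625 = 2382.8125
Numerator = 8166.6095; denominator = Σ(nₕ−1) = 185.
s²ₚ = 8166.6095/185 = 44.14384... → 44.144.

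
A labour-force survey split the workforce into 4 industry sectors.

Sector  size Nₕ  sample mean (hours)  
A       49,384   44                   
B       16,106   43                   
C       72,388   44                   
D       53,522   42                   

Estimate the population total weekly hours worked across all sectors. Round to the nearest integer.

A: 49384·44 = 2172896
B: 16106·43 = 692558
C: 72388·44 = 3185072
D: 53522·42 = 2247924
τ̂ = Σ Nₕx̄ₕ = 8298450.

8298450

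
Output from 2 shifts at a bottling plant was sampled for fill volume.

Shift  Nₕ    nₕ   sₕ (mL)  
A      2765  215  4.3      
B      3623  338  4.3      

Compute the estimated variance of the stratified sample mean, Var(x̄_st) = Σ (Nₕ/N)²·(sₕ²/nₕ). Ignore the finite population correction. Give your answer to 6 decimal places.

0.033709

N = 6388. Term for each stratum: Wₕ²sₕ²/nₕ.
Var(x̄_st) = 0.016112351 + 0.017596531 = 0.033708882 → 0.033709.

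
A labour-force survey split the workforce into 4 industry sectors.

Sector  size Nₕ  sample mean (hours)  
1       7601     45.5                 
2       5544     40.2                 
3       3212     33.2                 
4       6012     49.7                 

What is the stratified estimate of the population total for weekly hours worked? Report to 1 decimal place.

1: 7601·45.5 = 345845.5
2: 5544·40.2 = 222868.8
3: 3212·33.2 = 106638.4
4: 6012·49.7 = 298796.4
τ̂ = Σ Nₕx̄ₕ = 974149.1.

974149.1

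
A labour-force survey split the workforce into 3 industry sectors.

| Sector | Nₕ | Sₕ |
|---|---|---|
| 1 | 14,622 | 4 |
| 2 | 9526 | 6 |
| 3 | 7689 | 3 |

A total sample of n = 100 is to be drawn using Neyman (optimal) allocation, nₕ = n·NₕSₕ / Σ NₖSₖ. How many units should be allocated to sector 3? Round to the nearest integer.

1: NₕSₕ = 14622·4 = 58488
2: NₕSₕ = 9526·6 = 57156
3: NₕSₕ = 7689·3 = 23067
Σ NₕSₕ = 138711.
n_3 = 100·23067/138711 = 16.630... → 17.

17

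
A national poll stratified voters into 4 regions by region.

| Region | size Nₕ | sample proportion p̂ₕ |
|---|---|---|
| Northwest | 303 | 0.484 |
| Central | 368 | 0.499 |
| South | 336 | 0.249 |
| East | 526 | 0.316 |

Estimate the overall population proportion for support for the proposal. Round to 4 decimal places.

0.3785

N = 303 + 368 + 336 + 526 = 1533.
Overall proportion = Σ (Nₕ/N)·p̂ₕ.
Σ Nₕp̂ₕ = 146.652 + 183.632 + 83.664 + 166.216 = 580.164.
580.164 / 1533 = 0.378450... → 0.3785.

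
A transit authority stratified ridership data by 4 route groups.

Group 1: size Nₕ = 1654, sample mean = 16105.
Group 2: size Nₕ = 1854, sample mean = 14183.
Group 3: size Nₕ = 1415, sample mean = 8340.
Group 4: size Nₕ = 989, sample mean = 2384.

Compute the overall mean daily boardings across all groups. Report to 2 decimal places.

N = 1654 + 1854 + 1415 + 989 = 5912.
Overall mean = Σ (Nₕ/N)·x̄ₕ — weight by population share, not a simple average.
Σ Nₕx̄ₕ = 1654·16105 + 1854·14183 + 1415·8340 + 989·2384 = 26637670 + 26295282 + 11801100 + 2357776 = 67091828.
Divide by N: 67091828 / 5912 = 11348.4147... → 11348.41.

11348.41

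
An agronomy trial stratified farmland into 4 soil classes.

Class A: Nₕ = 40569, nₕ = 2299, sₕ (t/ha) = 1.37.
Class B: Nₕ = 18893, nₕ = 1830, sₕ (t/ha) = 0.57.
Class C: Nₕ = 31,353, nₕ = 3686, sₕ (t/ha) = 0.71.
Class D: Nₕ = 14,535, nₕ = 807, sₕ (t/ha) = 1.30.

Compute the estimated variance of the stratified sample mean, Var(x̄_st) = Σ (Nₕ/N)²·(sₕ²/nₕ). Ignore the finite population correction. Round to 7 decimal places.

N = 105350. Term for each stratum: Wₕ²sₕ²/nₕ.
Var(x̄_st) = 0.0001210659 + 0.0000057099 + 0.0000121130 + 0.0000398634 = 0.0001787521 → 0.0001788.

0.0001788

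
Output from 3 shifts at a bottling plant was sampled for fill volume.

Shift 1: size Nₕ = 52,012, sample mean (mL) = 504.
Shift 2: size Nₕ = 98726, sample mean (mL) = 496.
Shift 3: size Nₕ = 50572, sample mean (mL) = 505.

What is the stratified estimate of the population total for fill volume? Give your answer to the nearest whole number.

1: 52012·504 = 26214048
2: 98726·496 = 48968096
3: 50572·505 = 25538860
τ̂ = Σ Nₕx̄ₕ = 100721004.

100721004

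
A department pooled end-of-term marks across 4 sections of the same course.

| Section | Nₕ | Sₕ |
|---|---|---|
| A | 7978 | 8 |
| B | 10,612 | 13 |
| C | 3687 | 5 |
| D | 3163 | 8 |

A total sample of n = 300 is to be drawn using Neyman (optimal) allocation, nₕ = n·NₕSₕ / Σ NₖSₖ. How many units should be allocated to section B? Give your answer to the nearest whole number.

169

Σ NₕSₕ = 7978·8 + 10612·13 + 3687·5 + 3163·8 = 245519.
Share for B: 137956/245519 = 0.56190.
n_B = 300 × 0.56190 = 168.569... → 169.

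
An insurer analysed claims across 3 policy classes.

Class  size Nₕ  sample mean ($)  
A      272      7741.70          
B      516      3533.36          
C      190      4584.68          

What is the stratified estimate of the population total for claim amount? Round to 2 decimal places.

4800045.36

Estimate total by summing Nₕ·x̄ₕ over strata.
272·7741.70 + 516·3533.36 + 190·4584.68 = 2105742.4 + 1823213.76 + 871089.2 = 4800045.36.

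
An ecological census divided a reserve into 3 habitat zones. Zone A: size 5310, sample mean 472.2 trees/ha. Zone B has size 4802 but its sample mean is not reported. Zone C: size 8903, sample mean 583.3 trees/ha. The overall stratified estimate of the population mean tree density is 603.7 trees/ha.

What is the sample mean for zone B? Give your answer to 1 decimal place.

786.9

Σ Nₕx̄ₕ = N·μ, so 4802·x̄_B = 19015·603.7 − (5310·472.2 + 8903·583.3).
= 11479355.5 − 7700501.9 = 3778853.6.
x̄_B = 3778853.6 / 4802 = 786.933... → 786.9.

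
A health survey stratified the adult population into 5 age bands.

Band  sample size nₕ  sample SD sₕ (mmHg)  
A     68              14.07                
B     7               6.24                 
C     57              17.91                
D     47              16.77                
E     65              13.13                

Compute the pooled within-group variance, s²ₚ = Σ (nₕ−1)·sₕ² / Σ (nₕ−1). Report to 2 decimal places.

Degrees of freedom: 67 + 6 + 56 + 46 + 64 = 239.
Σ(nₕ−1)sₕ² = 67·197.9649 + 6·38.9376 + 56·320.7681 + 46·281.2329 + 64·172.3969 = 55430.4025.
s²ₚ = 55430.4025 / 239 = 231.9264... → 231.93.

231.93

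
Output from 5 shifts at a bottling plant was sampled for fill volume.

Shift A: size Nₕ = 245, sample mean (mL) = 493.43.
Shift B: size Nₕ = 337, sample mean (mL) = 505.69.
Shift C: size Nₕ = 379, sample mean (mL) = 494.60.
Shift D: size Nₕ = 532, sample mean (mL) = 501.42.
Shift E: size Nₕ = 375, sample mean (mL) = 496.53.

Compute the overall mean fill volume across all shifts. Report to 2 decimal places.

x̄_st = (Σ Nₕx̄ₕ) / (Σ Nₕ) = (245·493.43 + 337·505.69 + 379·494.60 + 532·501.42 + 375·496.53) / 1868
= 931715.47 / 1868 = 498.7770... → 498.78.

498.78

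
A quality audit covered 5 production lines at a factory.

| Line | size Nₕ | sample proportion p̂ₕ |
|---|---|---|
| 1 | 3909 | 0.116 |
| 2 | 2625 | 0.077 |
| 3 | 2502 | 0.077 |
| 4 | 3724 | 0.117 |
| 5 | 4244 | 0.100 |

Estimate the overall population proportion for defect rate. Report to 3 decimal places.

0.100

Wₕ = Nₕ/N with N = 17004: 0.2299, 0.1544, 0.1471, 0.2190, 0.2496.
p̂_st = 0.2299·0.116 + 0.1544·0.077 + 0.1471·0.077 + 0.2190·0.117 + 0.2496·0.100 ≈ 0.10047... → 0.100.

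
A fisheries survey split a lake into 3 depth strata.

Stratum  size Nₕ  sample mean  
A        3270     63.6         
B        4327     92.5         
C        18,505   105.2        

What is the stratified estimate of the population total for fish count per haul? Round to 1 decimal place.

A: 3270·63.6 = 207972
B: 4327·92.5 = 400247.5
C: 18505·105.2 = 1946726
τ̂ = Σ Nₕx̄ₕ = 2554945.5.

2554945.5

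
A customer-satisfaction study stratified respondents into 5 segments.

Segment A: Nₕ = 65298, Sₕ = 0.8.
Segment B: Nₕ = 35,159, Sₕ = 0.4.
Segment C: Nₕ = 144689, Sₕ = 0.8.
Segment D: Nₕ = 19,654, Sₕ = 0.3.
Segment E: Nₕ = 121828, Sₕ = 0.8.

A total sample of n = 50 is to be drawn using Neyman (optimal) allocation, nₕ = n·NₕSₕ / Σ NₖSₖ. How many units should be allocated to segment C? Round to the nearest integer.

20

A: NₕSₕ = 65298·0.8 = 52238.4
B: NₕSₕ = 35159·0.4 = 14063.6
C: NₕSₕ = 144689·0.8 = 115751.2
D: NₕSₕ = 19654·0.3 = 5896.2
E: NₕSₕ = 121828·0.8 = 97462.4
Σ NₕSₕ = 285411.8.
n_C = 50·115751.2/285411.8 = 20.278... → 20.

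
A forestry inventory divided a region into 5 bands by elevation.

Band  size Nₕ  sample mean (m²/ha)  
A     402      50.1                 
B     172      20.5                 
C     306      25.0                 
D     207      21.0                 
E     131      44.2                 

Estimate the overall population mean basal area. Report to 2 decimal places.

34.03

x̄_st = (Σ Nₕx̄ₕ) / (Σ Nₕ) = (402·50.1 + 172·20.5 + 306·25.0 + 207·21.0 + 131·44.2) / 1218
= 41453.4 / 1218 = 34.0340... → 34.03.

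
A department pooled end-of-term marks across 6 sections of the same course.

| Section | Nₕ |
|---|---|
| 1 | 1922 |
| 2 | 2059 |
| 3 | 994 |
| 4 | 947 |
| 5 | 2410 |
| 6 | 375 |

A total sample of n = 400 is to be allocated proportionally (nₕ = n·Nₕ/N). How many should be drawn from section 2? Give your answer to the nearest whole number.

95

N = 1922 + 2059 + 994 + 947 + 2410 + 375 = 8707.
n_2 = 400·2059/8707 = 94.591... → 95.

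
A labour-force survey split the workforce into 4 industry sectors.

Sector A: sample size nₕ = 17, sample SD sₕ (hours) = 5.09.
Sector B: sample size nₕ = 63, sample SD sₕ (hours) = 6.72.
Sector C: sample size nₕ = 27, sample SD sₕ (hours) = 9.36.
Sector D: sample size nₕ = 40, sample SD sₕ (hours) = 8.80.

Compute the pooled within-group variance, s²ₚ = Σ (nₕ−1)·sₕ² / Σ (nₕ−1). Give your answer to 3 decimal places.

A: (17−1)·5.09² = 16·25.9081 = 414.5296
B: (63−1)·6.72² = 62·45.1584 = 2799.8208
C: (27−1)·9.36² = 26·87.6096 = 2277.8496
D: (40−1)·8.80² = 39·77.44 = 3020.16
Numerator = 8512.36; denominator = Σ(nₕ−1) = 143.
s²ₚ = 8512.36/143 = 59.52699... → 59.527.

59.527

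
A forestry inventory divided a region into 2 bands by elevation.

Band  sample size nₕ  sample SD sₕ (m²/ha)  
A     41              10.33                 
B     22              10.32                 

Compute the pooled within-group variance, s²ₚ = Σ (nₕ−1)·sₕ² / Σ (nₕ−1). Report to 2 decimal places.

A: (41−1)·10.33² = 40·106.7089 = 4268.356
B: (22−1)·10.32² = 21·106.5024 = 2236.5504
Numerator = 6504.9064; denominator = Σ(nₕ−1) = 61.
s²ₚ = 6504.9064/61 = 106.6378... → 106.64.

106.64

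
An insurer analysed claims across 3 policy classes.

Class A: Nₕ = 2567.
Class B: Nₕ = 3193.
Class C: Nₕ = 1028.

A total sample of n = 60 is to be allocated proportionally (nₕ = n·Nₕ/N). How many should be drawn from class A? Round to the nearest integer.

Share of class A = 2567/6788 = 0.37817.
Allocate 60 × 0.37817 = 22.690... → 23.

23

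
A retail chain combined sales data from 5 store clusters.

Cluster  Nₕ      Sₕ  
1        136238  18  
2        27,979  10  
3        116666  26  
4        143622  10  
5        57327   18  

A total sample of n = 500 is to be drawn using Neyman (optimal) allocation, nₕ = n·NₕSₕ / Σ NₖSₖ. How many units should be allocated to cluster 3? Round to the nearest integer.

Σ NₕSₕ = 136238·18 + 27979·10 + 116666·26 + 143622·10 + 57327·18 = 8233496.
Share for 3: 3033316/8233496 = 0.36841.
n_3 = 500 × 0.36841 = 184.206... → 184.

184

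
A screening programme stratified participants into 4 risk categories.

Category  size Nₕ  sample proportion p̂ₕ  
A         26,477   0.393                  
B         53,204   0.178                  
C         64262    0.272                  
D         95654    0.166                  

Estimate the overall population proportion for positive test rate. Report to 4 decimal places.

Wₕ = Nₕ/N with N = 239597: 0.1105, 0.2221, 0.2682, 0.3992.
p̂_st = 0.1105·0.393 + 0.2221·0.178 + 0.2682·0.272 + 0.3992·0.166 ≈ 0.222180... → 0.2222.

0.2222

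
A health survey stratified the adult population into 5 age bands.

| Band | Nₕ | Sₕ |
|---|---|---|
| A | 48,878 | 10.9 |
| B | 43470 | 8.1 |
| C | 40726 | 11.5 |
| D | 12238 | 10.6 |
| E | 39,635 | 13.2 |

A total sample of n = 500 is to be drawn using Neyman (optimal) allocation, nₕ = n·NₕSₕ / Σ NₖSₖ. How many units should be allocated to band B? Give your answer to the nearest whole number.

88

A: NₕSₕ = 48878·10.9 = 532770.2
B: NₕSₕ = 43470·8.1 = 352107
C: NₕSₕ = 40726·11.5 = 468349
D: NₕSₕ = 12238·10.6 = 129722.8
E: NₕSₕ = 39635·13.2 = 523182
Σ NₕSₕ = 2006131.
n_B = 500·352107/2006131 = 87.758... → 88.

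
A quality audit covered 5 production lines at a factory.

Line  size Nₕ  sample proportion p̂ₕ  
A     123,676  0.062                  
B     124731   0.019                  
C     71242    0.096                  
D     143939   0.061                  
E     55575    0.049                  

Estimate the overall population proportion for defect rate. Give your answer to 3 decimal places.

0.055

N = 123676 + 124731 + 71242 + 143939 + 55575 = 519163.
Overall proportion = Σ (Nₕ/N)·p̂ₕ.
Σ Nₕp̂ₕ = 7667.912 + 2369.889 + 6839.232 + 8780.279 + 2723.175 = 28380.487.
28380.487 / 519163 = 0.05467... → 0.055.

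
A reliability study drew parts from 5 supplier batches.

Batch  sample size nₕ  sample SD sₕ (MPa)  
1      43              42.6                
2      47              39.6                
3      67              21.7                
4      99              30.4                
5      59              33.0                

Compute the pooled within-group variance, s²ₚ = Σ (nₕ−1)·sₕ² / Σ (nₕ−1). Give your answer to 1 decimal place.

1074.7

Degrees of freedom: 42 + 46 + 66 + 98 + 58 = 310.
Σ(nₕ−1)sₕ² = 42·1814.76 + 46·1568.16 + 66·470.89 + 98·924.16 + 58·1089 = 333163.7.
s²ₚ = 333163.7 / 310 = 1074.722... → 1074.7.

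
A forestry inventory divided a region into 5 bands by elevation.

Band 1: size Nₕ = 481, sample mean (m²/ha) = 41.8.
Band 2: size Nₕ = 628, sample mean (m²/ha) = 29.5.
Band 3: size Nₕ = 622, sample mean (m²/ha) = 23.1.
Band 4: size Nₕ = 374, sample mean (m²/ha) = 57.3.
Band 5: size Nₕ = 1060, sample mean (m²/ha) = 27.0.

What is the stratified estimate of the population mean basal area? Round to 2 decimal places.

32.56

x̄_st = (Σ Nₕx̄ₕ) / (Σ Nₕ) = (481·41.8 + 628·29.5 + 622·23.1 + 374·57.3 + 1060·27.0) / 3165
= 103050.2 / 3165 = 32.5593... → 32.56.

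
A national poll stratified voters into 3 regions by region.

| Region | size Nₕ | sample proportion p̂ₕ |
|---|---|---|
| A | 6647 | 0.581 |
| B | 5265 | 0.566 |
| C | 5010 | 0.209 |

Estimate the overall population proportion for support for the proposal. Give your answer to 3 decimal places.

Wₕ = Nₕ/N with N = 16922: 0.3928, 0.3111, 0.2961.
p̂_st = 0.3928·0.581 + 0.3111·0.566 + 0.2961·0.209 ≈ 0.46620... → 0.466.

0.466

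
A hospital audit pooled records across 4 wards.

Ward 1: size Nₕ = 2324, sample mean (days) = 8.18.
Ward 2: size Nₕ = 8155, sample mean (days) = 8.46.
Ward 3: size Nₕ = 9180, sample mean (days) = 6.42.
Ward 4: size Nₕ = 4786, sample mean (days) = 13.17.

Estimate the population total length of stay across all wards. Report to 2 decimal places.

209968.84

1: 2324·8.18 = 19010.32
2: 8155·8.46 = 68991.3
3: 9180·6.42 = 58935.6
4: 4786·13.17 = 63031.62
τ̂ = Σ Nₕx̄ₕ = 209968.84.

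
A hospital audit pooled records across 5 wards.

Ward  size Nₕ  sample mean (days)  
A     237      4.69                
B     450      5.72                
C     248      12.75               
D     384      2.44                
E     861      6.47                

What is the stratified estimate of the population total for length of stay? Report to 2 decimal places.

A: 237·4.69 = 1111.53
B: 450·5.72 = 2574
C: 248·12.75 = 3162
D: 384·2.44 = 936.96
E: 861·6.47 = 5570.67
τ̂ = Σ Nₕx̄ₕ = 13355.16.

13355.16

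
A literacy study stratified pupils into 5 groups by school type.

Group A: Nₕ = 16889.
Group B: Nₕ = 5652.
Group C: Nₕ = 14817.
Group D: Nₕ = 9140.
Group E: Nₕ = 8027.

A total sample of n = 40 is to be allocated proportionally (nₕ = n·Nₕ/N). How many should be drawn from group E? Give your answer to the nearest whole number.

N = 16889 + 5652 + 14817 + 9140 + 8027 = 54525.
n_E = 40·8027/54525 = 5.889... → 6.

6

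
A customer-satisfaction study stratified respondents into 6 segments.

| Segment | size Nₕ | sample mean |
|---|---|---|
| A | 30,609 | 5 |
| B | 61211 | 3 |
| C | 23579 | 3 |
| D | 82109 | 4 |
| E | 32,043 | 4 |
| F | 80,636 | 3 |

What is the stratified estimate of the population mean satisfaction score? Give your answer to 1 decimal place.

3.6

x̄_st = (Σ Nₕx̄ₕ) / (Σ Nₕ) = (30609·5 + 61211·3 + 23579·3 + 82109·4 + 32043·4 + 80636·3) / 310187
= 1105931 / 310187 = 3.565... → 3.6.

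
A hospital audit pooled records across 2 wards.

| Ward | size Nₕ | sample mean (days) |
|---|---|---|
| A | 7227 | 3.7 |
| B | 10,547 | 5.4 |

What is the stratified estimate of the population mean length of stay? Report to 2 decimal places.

N = 17774; weights Wₕ = Nₕ/N = (0.4066, 0.5934).
x̄_st = Σ Wₕ·x̄ₕ = 0.4066·3.7 + 0.5934·5.4 ≈ 4.7088...
→ 4.71.

4.71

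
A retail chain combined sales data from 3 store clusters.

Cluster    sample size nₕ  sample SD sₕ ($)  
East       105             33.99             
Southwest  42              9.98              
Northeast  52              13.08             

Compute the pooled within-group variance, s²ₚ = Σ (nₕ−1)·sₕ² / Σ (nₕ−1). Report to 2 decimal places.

Degrees of freedom: 104 + 41 + 51 = 196.
Σ(nₕ−1)sₕ² = 104·1155.3201 + 41·99.6004 + 51·171.0864 = 132962.3132.
s²ₚ = 132962.3132 / 196 = 678.3791... → 678.38.

678.38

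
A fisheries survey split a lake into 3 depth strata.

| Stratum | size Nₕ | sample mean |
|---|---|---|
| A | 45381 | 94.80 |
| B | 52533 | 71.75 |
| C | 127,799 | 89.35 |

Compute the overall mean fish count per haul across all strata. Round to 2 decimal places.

86.35

N = 45381 + 52533 + 127799 = 225713.
The stratified mean weights each stratum mean by its population share Nₕ/N.
Σ Nₕx̄ₕ = 45381·94.80 + 52533·71.75 + 127799·89.35 = 4302118.8 + 3769242.75 + 11418840.65 = 19490202.2.
Divide by N: 19490202.2 / 225713 = 86.3495... → 86.35.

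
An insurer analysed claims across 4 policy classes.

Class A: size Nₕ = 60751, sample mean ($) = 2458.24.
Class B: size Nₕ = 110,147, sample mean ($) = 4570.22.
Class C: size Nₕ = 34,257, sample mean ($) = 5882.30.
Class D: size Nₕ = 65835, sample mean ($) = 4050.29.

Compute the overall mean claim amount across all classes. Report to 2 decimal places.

N = 270990; weights Wₕ = Nₕ/N = (0.2242, 0.4065, 0.1264, 0.2429).
x̄_st = Σ Wₕ·x̄ₕ = 0.2242·2458.24 + 0.4065·4570.22 + 0.1264·5882.30 + 0.2429·4050.29 ≈ 4136.3052...
→ 4136.31.

4136.31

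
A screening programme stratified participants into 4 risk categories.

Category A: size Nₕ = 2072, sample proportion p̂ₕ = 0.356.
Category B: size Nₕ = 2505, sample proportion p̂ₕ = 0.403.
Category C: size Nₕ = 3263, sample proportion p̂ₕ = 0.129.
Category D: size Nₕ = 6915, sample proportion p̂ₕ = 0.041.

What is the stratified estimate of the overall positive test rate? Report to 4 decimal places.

Wₕ = Nₕ/N with N = 14755: 0.1404, 0.1698, 0.2211, 0.4687.
p̂_st = 0.1404·0.356 + 0.1698·0.403 + 0.2211·0.129 + 0.4687·0.041 ≈ 0.166153... → 0.1662.

0.1662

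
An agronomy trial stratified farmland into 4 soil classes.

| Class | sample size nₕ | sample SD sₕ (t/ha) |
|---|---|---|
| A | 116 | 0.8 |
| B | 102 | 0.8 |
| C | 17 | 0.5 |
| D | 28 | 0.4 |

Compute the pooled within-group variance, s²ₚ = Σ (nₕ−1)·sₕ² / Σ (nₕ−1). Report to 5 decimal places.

0.56587

A: (116−1)·0.8² = 115·0.64 = 73.6
B: (102−1)·0.8² = 101·0.64 = 64.64
C: (17−1)·0.5² = 16·0.25 = 4
D: (28−1)·0.4² = 27·0.16 = 4.32
Numerator = 146.56; denominator = Σ(nₕ−1) = 259.
s²ₚ = 146.56/259 = 0.5658687... → 0.56587.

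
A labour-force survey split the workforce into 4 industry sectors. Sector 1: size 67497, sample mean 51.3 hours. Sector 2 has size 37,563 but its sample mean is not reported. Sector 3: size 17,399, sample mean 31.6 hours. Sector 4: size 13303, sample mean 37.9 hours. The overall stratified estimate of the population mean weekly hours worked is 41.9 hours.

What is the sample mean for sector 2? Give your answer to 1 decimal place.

31.2

Σ Nₕx̄ₕ = N·μ, so 37563·x̄_2 = 135762·41.9 − (67497·51.3 + 17399·31.6 + 13303·37.9).
= 5688427.8 − 4516588.2 = 1171839.6.
x̄_2 = 1171839.6 / 37563 = 31.197... → 31.2.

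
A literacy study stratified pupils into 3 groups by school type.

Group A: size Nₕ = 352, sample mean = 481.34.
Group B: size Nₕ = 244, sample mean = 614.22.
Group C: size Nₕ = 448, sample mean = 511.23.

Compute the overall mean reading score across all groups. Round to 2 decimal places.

x̄_st = (Σ Nₕx̄ₕ) / (Σ Nₕ) = (352·481.34 + 244·614.22 + 448·511.23) / 1044
= 548332.4 / 1044 = 525.2226... → 525.22.

525.22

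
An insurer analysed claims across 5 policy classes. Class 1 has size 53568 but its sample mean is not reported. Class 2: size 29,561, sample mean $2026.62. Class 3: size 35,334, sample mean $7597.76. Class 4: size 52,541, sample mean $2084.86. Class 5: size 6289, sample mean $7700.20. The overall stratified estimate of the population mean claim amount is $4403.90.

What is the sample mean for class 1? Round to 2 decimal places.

Σ Nₕx̄ₕ = N·μ, so 53568·x̄_1 = 177293·4403.90 − (29561·2026.62 + 35334·7597.76 + 52541·2084.86 + 6289·7700.20).
= 780780642.7 − 486335352.72 = 294445289.98.
x̄_1 = 294445289.98 / 53568 = 5496.6639... → 5496.66.

5496.66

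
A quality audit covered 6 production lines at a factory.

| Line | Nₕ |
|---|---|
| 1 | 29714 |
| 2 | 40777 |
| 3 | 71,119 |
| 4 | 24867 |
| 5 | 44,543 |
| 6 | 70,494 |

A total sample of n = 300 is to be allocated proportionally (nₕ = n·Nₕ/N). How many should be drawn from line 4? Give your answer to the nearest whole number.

Share of line 4 = 24867/281514 = 0.08833.
Allocate 300 × 0.08833 = 26.500... → 26.

26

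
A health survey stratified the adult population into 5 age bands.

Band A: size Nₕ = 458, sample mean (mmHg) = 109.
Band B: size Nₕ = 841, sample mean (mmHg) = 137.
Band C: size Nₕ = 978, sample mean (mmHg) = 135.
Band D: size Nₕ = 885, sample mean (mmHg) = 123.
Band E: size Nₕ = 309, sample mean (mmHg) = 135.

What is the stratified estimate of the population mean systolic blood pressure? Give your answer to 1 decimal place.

N = 3471; weights Wₕ = Nₕ/N = (0.1320, 0.2423, 0.2818, 0.2550, 0.0890).
x̄_st = Σ Wₕ·x̄ₕ = 0.1320·109 + 0.2423·137 + 0.2818·135 + 0.2550·123 + 0.0890·135 ≈ 128.994...
→ 129.0.

129.0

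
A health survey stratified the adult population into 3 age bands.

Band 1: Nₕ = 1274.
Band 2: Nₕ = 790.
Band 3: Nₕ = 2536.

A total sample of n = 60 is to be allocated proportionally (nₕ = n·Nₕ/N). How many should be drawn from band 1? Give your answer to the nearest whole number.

17

N = 1274 + 790 + 2536 = 4600.
n_1 = 60·1274/4600 = 16.617... → 17.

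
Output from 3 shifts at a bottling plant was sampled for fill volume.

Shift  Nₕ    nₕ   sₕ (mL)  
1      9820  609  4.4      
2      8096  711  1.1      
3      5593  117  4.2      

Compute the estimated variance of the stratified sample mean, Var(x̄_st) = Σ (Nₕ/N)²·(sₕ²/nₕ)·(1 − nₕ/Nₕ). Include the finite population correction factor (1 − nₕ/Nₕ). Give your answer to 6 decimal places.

N = 23509; Wₕ = Nₕ/N.
shift 1: (9820/23509)²·4.4²/609·(1 − 609/9820) = 0.005202811
shift 2: (8096/23509)²·1.1²/711·(1 − 711/8096) = 0.000184106
shift 3: (5593/23509)²·4.2²/117·(1 − 117/5593) = 0.008355120
Sum = 0.013742036 → 0.013742.

0.013742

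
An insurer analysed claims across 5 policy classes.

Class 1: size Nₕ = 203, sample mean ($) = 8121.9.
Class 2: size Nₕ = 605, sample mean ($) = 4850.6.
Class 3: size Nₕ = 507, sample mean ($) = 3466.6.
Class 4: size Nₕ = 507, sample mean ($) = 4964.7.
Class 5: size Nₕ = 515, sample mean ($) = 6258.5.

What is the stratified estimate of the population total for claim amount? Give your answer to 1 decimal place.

12081155.3

Estimate total by summing Nₕ·x̄ₕ over strata.
203·8121.9 + 605·4850.6 + 507·3466.6 + 507·4964.7 + 515·6258.5 = 1648745.7 + 2934613 + 1757566.2 + 2517102.9 + 3223127.5 = 12081155.3.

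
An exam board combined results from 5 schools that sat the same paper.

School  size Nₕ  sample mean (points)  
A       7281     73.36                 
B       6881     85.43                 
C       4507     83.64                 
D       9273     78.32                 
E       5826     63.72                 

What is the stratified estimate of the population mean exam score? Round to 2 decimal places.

76.89

N = 33768; weights Wₕ = Nₕ/N = (0.2156, 0.2038, 0.1335, 0.2746, 0.1725).
x̄_st = Σ Wₕ·x̄ₕ = 0.2156·73.36 + 0.2038·85.43 + 0.1335·83.64 + 0.2746·78.32 + 0.1725·63.72 ≈ 76.8905...
→ 76.89.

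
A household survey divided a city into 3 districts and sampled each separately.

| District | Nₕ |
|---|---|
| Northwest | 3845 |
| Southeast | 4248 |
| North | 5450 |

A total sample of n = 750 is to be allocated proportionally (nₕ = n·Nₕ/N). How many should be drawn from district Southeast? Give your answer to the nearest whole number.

Share of district Southeast = 4248/13543 = 0.31367.
Allocate 750 × 0.31367 = 235.251... → 235.

235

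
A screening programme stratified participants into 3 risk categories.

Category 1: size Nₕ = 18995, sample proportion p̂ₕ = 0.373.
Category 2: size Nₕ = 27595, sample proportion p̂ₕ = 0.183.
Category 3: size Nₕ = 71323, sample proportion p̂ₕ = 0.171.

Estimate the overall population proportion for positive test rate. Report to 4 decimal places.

Wₕ = Nₕ/N with N = 117913: 0.1611, 0.2340, 0.6049.
p̂_st = 0.1611·0.373 + 0.2340·0.183 + 0.6049·0.171 ≈ 0.206349... → 0.2063.

0.2063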